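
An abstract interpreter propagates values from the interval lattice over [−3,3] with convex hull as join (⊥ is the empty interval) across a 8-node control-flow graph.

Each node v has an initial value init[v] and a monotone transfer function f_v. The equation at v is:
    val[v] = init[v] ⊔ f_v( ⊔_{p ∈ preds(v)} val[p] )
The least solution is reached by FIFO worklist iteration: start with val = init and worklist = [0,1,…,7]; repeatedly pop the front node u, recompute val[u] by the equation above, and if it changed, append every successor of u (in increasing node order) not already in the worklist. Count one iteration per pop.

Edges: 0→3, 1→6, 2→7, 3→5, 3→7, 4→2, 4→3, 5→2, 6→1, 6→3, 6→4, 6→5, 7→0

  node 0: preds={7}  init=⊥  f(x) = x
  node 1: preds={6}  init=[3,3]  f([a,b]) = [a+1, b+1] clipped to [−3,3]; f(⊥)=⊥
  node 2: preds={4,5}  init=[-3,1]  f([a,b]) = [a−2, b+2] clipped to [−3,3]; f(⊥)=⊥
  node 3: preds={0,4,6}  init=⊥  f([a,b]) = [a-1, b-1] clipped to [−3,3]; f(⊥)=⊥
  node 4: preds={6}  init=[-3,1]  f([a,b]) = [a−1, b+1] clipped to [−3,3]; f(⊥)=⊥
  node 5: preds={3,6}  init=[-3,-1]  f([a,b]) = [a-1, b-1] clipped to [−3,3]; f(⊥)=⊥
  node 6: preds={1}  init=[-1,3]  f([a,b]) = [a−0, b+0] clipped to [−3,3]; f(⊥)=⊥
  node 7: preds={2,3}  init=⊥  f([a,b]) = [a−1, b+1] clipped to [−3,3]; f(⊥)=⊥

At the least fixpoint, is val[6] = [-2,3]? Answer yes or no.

no

Trace (12 dequeues):
  [1] u=0 | in ⊥ | out ⊥ | ==
  [2] u=1 | in [-1,3] | out [0,3] | prev [3,3] | push {}
  [3] u=2 | in [-3,1] | out [-3,3] | prev [-3,1] | push {}
  [4] u=3 | in [-3,3] | out [-3,2] | prev ⊥ | push {}
  [5] u=4 | in [-1,3] | out [-3,3] | prev [-3,1] | push {2,3}
  [6] u=5 | in [-3,3] | out [-3,2] | prev [-3,-1] | push {}
  [7] u=6 | in [0,3] | out [-1,3] | ==
  [8] u=7 | in [-3,3] | out [-3,3] | prev ⊥ | push {0}
  [9] u=2 | in [-3,3] | out [-3,3] | ==
  [10] u=3 | in [-3,3] | out [-3,2] | ==
  [11] u=0 | in [-3,3] | out [-3,3] | prev ⊥ | push {3}
  [12] u=3 | in [-3,3] | out [-3,2] | ==

Converged values:
  [0] [-3,3]
  [1] [0,3]
  [2] [-3,3]
  [3] [-3,2]
  [4] [-3,3]
  [5] [-3,2]
  [6] [-1,3]
  [7] [-3,3]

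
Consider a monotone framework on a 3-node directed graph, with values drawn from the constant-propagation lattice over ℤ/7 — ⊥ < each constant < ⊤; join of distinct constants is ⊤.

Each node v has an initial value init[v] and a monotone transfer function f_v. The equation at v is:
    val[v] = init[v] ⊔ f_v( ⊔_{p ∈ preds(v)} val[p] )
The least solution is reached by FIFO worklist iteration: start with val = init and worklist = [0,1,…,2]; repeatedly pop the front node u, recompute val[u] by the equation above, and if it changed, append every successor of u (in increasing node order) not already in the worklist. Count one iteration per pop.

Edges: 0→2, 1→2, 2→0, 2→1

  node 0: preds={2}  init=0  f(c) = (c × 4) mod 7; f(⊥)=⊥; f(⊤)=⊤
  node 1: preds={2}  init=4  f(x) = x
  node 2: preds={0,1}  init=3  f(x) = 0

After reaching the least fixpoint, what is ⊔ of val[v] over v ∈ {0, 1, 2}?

⊤

Trace (5 dequeues):
  [1] u=0 | in 3 | out ⊤ | prev 0 | push {}
  [2] u=1 | in 3 | out ⊤ | prev 4 | push {}
  [3] u=2 | in ⊤ | out ⊤ | prev 3 | push {0,1}
  [4] u=0 | in ⊤ | out ⊤ | ==
  [5] u=1 | in ⊤ | out ⊤ | ==

Converged values:
  [0] ⊤
  [1] ⊤
  [2] ⊤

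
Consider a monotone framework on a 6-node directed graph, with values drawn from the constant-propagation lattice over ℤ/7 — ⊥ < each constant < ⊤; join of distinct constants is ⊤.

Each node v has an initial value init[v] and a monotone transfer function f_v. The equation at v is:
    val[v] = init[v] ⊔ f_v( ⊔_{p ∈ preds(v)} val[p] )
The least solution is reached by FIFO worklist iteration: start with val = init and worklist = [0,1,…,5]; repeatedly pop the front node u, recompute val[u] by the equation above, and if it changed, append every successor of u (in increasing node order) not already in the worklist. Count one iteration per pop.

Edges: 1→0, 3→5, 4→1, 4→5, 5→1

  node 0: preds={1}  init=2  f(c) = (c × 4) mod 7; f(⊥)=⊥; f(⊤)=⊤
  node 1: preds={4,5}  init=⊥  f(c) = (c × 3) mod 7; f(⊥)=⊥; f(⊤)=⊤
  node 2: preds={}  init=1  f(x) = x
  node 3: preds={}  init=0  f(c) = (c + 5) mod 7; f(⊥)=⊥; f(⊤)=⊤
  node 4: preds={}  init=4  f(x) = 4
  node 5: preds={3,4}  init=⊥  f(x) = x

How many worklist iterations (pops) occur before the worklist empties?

Trace (9 dequeues):
  [1] u=0 | in ⊥ | out 2 | ==
  [2] u=1 | in 4 | out 5 | prev ⊥ | push {0}
  [3] u=2 | in ⊥ | out 1 | ==
  [4] u=3 | in ⊥ | out 0 | ==
  [5] u=4 | in ⊥ | out 4 | ==
  [6] u=5 | in ⊤ | out ⊤ | prev ⊥ | push {1}
  [7] u=0 | in 5 | out ⊤ | prev 2 | push {}
  [8] u=1 | in ⊤ | out ⊤ | prev 5 | push {0}
  [9] u=0 | in ⊤ | out ⊤ | ==

Converged values:
  [0] ⊤
  [1] ⊤
  [2] 1
  [3] 0
  [4] 4
  [5] ⊤

9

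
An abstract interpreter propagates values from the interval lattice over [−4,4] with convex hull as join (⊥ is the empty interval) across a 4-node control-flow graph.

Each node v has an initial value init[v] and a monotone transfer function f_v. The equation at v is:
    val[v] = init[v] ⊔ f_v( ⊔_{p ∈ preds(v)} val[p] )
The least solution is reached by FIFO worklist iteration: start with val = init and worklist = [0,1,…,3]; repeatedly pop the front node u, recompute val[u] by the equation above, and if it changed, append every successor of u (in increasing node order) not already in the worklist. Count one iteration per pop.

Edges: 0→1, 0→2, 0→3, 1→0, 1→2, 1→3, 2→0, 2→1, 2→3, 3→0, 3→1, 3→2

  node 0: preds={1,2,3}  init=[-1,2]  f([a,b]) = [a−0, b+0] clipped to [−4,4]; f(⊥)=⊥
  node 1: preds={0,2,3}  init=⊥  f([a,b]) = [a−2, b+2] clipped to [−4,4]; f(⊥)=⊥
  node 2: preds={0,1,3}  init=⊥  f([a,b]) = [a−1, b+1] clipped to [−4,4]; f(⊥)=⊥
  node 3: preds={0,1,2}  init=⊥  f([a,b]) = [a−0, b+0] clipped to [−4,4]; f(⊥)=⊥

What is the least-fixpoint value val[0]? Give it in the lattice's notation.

Trace (9 dequeues):
  [1] u=0 | in ⊥ | out [-1,2] | ==
  [2] u=1 | in [-1,2] | out [-3,4] | prev ⊥ | push {0}
  [3] u=2 | in [-3,4] | out [-4,4] | prev ⊥ | push {1}
  [4] u=3 | in [-4,4] | out [-4,4] | prev ⊥ | push {2}
  [5] u=0 | in [-4,4] | out [-4,4] | prev [-1,2] | push {3}
  [6] u=1 | in [-4,4] | out [-4,4] | prev [-3,4] | push {0}
  [7] u=2 | in [-4,4] | out [-4,4] | ==
  [8] u=3 | in [-4,4] | out [-4,4] | ==
  [9] u=0 | in [-4,4] | out [-4,4] | ==

Converged values:
  [0] [-4,4]
  [1] [-4,4]
  [2] [-4,4]
  [3] [-4,4]

[-4,4]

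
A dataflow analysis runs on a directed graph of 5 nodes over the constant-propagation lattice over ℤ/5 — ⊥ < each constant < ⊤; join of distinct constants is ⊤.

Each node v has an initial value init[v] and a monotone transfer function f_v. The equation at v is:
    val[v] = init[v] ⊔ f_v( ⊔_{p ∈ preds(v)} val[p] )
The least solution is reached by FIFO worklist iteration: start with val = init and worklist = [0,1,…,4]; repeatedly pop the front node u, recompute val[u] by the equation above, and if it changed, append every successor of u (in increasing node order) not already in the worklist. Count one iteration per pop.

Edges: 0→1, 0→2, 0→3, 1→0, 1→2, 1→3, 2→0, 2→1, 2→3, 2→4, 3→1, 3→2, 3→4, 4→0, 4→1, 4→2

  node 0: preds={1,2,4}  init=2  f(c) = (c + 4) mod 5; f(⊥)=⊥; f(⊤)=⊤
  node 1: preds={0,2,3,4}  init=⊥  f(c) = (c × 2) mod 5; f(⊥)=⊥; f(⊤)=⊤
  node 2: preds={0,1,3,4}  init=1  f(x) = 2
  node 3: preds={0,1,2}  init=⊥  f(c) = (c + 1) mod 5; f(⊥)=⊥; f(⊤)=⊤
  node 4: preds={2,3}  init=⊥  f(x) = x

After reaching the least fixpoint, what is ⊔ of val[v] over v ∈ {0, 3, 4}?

Trace (8 dequeues):
  [1] u=0 | in 1 | out ⊤ | prev 2 | push {}
  [2] u=1 | in ⊤ | out ⊤ | prev ⊥ | push {0}
  [3] u=2 | in ⊤ | out ⊤ | prev 1 | push {1}
  [4] u=3 | in ⊤ | out ⊤ | prev ⊥ | push {2}
  [5] u=4 | in ⊤ | out ⊤ | prev ⊥ | push {}
  [6] u=0 | in ⊤ | out ⊤ | ==
  [7] u=1 | in ⊤ | out ⊤ | ==
  [8] u=2 | in ⊤ | out ⊤ | ==

Converged values:
  [0] ⊤
  [1] ⊤
  [2] ⊤
  [3] ⊤
  [4] ⊤

⊤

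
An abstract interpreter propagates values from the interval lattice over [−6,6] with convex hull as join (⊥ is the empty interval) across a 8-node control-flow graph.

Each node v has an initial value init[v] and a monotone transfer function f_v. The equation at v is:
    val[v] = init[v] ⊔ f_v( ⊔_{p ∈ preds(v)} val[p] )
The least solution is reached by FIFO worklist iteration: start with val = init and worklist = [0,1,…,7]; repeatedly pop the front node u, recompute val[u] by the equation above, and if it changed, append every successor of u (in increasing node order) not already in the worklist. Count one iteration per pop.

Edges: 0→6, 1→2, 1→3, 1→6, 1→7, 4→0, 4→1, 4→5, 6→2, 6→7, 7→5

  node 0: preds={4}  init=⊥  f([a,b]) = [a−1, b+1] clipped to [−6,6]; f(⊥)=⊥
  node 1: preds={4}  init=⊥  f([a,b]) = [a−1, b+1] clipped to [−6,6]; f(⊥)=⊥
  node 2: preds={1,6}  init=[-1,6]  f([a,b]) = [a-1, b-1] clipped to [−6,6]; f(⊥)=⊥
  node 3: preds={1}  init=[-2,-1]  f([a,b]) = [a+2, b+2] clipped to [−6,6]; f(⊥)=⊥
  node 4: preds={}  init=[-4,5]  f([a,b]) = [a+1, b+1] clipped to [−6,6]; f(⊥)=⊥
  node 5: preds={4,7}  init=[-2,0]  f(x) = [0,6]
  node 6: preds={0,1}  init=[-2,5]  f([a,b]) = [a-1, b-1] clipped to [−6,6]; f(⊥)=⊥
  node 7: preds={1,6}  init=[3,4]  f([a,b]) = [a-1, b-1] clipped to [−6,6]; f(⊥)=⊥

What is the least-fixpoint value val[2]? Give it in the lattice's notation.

Worklist (10 pops):
  #1 pop 0: in=[-4,5] → [-5,6] (was ⊥); enqueue []
  #2 pop 1: in=[-4,5] → [-5,6] (was ⊥); enqueue []
  #3 pop 2: in=[-5,6] → [-6,6] (was [-1,6]); enqueue []
  #4 pop 3: in=[-5,6] → [-3,6] (was [-2,-1]); enqueue []
  #5 pop 4: in=⊥ → [-4,5] (no change)
  #6 pop 5: in=[-4,5] → [-2,6] (was [-2,0]); enqueue []
  #7 pop 6: in=[-5,6] → [-6,5] (was [-2,5]); enqueue [2]
  #8 pop 7: in=[-6,6] → [-6,5] (was [3,4]); enqueue [5]
  #9 pop 2: in=[-6,6] → [-6,6] (no change)
  #10 pop 5: in=[-6,5] → [-2,6] (no change)

Fixpoint:
  val[0] = [-5,6]
  val[1] = [-5,6]
  val[2] = [-6,6]
  val[3] = [-3,6]
  val[4] = [-4,5]
  val[5] = [-2,6]
  val[6] = [-6,5]
  val[7] = [-6,5]

[-6,6]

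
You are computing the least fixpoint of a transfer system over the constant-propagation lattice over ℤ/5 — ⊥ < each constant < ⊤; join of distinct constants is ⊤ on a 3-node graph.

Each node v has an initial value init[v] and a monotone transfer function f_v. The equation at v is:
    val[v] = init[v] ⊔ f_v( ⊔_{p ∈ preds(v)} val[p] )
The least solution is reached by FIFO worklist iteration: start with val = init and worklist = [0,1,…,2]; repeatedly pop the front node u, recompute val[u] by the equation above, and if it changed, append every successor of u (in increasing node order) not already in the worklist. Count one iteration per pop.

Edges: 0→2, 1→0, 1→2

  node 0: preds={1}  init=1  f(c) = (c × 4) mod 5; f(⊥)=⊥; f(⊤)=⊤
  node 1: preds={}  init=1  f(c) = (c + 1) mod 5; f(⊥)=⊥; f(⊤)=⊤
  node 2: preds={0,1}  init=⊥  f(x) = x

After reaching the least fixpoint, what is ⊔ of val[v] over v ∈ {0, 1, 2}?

⊤

Iteration log — 3 steps:
  step 1. node 0  ⊔preds=1  new=⊤  old=1  +wl: 
  step 2. node 1  ⊔preds=⊥  new=1  stable
  step 3. node 2  ⊔preds=⊤  new=⊤  old=⊥  +wl: 

Least fixpoint reached:
  node 0: ⊤
  node 1: 1
  node 2: ⊤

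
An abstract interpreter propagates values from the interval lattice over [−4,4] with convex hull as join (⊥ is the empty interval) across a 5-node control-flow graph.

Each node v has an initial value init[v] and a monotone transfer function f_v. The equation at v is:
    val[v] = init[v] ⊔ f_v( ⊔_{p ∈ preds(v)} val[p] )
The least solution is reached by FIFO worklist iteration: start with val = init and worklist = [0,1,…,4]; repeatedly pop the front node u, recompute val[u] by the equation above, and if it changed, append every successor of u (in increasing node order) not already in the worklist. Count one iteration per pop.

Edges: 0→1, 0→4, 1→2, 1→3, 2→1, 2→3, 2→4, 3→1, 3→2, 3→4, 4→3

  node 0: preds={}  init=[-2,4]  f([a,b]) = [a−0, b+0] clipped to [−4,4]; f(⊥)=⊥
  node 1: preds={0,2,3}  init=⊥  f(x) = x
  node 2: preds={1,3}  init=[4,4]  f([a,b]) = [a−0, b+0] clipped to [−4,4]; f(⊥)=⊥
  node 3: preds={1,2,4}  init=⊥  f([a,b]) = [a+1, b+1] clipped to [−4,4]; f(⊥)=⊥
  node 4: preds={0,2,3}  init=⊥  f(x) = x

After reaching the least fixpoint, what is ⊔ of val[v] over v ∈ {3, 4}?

[-2,4]

Iteration log — 8 steps:
  step 1. node 0  ⊔preds=⊥  new=[-2,4]  stable
  step 2. node 1  ⊔preds=[-2,4]  new=[-2,4]  old=⊥  +wl: 
  step 3. node 2  ⊔preds=[-2,4]  new=[-2,4]  old=[4,4]  +wl: 1
  step 4. node 3  ⊔preds=[-2,4]  new=[-1,4]  old=⊥  +wl: 2
  step 5. node 4  ⊔preds=[-2,4]  new=[-2,4]  old=⊥  +wl: 3
  step 6. node 1  ⊔preds=[-2,4]  new=[-2,4]  stable
  step 7. node 2  ⊔preds=[-2,4]  new=[-2,4]  stable
  step 8. node 3  ⊔preds=[-2,4]  new=[-1,4]  stable

Least fixpoint reached:
  node 0: [-2,4]
  node 1: [-2,4]
  node 2: [-2,4]
  node 3: [-1,4]
  node 4: [-2,4]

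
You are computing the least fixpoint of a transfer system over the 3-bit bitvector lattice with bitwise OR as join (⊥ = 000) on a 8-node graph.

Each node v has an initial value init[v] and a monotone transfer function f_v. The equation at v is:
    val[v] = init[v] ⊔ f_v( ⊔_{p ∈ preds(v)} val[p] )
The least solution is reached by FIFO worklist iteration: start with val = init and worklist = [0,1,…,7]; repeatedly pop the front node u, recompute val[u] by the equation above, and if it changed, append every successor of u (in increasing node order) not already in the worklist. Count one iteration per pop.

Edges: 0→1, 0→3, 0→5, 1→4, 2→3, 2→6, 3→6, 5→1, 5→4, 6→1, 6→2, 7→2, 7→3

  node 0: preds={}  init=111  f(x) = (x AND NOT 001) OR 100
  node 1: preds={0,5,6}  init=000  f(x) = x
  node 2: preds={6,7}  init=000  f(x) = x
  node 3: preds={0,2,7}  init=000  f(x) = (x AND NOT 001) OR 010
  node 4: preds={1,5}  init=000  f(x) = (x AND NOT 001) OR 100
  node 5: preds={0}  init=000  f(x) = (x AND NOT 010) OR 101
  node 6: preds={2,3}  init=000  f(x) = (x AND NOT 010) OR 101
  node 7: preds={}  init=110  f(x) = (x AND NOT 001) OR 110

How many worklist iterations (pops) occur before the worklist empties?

Trace (13 dequeues):
  [1] u=0 | in 000 | out 111 | ==
  [2] u=1 | in 111 | out 111 | prev 000 | push {}
  [3] u=2 | in 110 | out 110 | prev 000 | push {}
  [4] u=3 | in 111 | out 110 | prev 000 | push {}
  [5] u=4 | in 111 | out 110 | prev 000 | push {}
  [6] u=5 | in 111 | out 101 | prev 000 | push {1,4}
  [7] u=6 | in 110 | out 101 | prev 000 | push {2}
  [8] u=7 | in 000 | out 110 | ==
  [9] u=1 | in 111 | out 111 | ==
  [10] u=4 | in 111 | out 110 | ==
  [11] u=2 | in 111 | out 111 | prev 110 | push {3,6}
  [12] u=3 | in 111 | out 110 | ==
  [13] u=6 | in 111 | out 101 | ==

Converged values:
  [0] 111
  [1] 111
  [2] 111
  [3] 110
  [4] 110
  [5] 101
  [6] 101
  [7] 110

13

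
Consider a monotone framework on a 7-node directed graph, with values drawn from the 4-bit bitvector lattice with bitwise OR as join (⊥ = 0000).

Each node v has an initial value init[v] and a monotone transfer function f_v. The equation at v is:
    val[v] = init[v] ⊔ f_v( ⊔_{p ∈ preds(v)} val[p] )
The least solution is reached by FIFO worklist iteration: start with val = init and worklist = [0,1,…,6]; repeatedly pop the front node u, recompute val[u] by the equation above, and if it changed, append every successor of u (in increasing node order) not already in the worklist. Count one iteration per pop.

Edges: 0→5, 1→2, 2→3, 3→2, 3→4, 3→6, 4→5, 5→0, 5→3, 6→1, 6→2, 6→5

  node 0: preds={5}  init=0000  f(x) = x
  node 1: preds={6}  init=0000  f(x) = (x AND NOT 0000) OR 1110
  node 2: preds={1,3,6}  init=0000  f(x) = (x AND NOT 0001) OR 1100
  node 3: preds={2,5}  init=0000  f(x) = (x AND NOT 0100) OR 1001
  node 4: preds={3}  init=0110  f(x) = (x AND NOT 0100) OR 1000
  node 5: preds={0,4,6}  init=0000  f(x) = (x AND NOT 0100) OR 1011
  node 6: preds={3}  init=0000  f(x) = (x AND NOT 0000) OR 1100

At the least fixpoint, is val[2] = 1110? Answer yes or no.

Iteration log — 13 steps:
  step 1. node 0  ⊔preds=0000  new=0000  stable
  step 2. node 1  ⊔preds=0000  new=1110  old=0000  +wl: 
  step 3. node 2  ⊔preds=1110  new=1110  old=0000  +wl: 
  step 4. node 3  ⊔preds=1110  new=1011  old=0000  +wl: 2
  step 5. node 4  ⊔preds=1011  new=1111  old=0110  +wl: 
  step 6. node 5  ⊔preds=1111  new=1011  old=0000  +wl: 0,3
  step 7. node 6  ⊔preds=1011  new=1111  old=0000  +wl: 1,5
  step 8. node 2  ⊔preds=1111  new=1110  stable
  step 9. node 0  ⊔preds=1011  new=1011  old=0000  +wl: 
  step 10. node 3  ⊔preds=1111  new=1011  stable
  step 11. node 1  ⊔preds=1111  new=1111  old=1110  +wl: 2
  step 12. node 5  ⊔preds=1111  new=1011  stable
  step 13. node 2  ⊔preds=1111  new=1110  stable

Least fixpoint reached:
  node 0: 1011
  node 1: 1111
  node 2: 1110
  node 3: 1011
  node 4: 1111
  node 5: 1011
  node 6: 1111

yes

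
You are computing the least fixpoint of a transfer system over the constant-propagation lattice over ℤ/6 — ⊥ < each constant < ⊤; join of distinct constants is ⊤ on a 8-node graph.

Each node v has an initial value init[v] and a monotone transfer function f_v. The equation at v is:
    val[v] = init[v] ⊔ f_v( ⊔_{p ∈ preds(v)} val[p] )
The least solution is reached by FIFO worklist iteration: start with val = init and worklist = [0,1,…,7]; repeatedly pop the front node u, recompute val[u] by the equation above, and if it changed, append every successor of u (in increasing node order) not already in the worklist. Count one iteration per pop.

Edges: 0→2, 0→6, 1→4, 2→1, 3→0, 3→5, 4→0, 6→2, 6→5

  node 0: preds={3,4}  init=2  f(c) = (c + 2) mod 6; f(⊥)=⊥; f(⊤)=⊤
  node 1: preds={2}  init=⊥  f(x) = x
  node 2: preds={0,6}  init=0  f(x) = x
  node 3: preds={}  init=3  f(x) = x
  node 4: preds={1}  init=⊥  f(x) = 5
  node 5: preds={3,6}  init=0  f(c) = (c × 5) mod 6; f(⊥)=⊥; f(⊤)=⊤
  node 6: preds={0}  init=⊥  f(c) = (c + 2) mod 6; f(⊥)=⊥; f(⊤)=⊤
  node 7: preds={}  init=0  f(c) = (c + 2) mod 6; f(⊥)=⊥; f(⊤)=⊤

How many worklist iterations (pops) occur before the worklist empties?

Worklist (13 pops):
  #1 pop 0: in=3 → ⊤ (was 2); enqueue []
  #2 pop 1: in=0 → 0 (was ⊥); enqueue []
  #3 pop 2: in=⊤ → ⊤ (was 0); enqueue [1]
  #4 pop 3: in=⊥ → 3 (no change)
  #5 pop 4: in=0 → 5 (was ⊥); enqueue [0]
  #6 pop 5: in=3 → ⊤ (was 0); enqueue []
  #7 pop 6: in=⊤ → ⊤ (was ⊥); enqueue [2,5]
  #8 pop 7: in=⊥ → 0 (no change)
  #9 pop 1: in=⊤ → ⊤ (was 0); enqueue [4]
  #10 pop 0: in=⊤ → ⊤ (no change)
  #11 pop 2: in=⊤ → ⊤ (no change)
  #12 pop 5: in=⊤ → ⊤ (no change)
  #13 pop 4: in=⊤ → 5 (no change)

Fixpoint:
  val[0] = ⊤
  val[1] = ⊤
  val[2] = ⊤
  val[3] = 3
  val[4] = 5
  val[5] = ⊤
  val[6] = ⊤
  val[7] = 0

13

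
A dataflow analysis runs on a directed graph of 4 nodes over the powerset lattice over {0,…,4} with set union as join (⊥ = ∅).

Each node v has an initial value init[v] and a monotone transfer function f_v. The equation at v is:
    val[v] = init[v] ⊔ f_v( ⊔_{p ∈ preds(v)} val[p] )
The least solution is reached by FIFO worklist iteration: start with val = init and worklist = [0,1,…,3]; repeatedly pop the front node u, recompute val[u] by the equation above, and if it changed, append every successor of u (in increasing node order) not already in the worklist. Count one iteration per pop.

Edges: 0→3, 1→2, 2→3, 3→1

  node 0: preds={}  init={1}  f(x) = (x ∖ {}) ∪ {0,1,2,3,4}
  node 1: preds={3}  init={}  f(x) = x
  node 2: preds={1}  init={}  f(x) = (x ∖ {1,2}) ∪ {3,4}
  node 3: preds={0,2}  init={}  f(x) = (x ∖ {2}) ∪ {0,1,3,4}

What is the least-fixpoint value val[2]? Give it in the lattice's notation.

{0,3,4}

Trace (7 dequeues):
  [1] u=0 | in {} | out {0,1,2,3,4} | prev {1} | push {}
  [2] u=1 | in {} | out {} | ==
  [3] u=2 | in {} | out {3,4} | prev {} | push {}
  [4] u=3 | in {0,1,2,3,4} | out {0,1,3,4} | prev {} | push {1}
  [5] u=1 | in {0,1,3,4} | out {0,1,3,4} | prev {} | push {2}
  [6] u=2 | in {0,1,3,4} | out {0,3,4} | prev {3,4} | push {3}
  [7] u=3 | in {0,1,2,3,4} | out {0,1,3,4} | ==

Converged values:
  [0] {0,1,2,3,4}
  [1] {0,1,3,4}
  [2] {0,3,4}
  [3] {0,1,3,4}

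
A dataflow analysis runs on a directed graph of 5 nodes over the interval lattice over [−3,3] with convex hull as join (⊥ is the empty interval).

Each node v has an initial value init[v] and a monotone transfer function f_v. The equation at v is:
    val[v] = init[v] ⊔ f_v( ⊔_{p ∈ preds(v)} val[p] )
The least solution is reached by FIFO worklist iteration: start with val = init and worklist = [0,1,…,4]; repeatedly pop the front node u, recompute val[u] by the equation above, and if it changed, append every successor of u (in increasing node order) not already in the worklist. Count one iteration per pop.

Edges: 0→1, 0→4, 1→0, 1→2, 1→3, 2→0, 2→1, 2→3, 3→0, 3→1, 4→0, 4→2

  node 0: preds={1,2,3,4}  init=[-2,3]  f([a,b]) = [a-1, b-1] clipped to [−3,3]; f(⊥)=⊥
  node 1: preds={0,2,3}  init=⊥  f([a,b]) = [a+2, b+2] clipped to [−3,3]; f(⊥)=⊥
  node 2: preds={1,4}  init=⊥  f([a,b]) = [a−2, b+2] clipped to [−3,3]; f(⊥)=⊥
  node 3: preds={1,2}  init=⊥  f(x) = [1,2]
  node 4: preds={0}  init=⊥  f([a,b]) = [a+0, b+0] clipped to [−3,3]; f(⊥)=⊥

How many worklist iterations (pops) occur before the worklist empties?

Iteration log — 13 steps:
  step 1. node 0  ⊔preds=⊥  new=[-2,3]  stable
  step 2. node 1  ⊔preds=[-2,3]  new=[0,3]  old=⊥  +wl: 0
  step 3. node 2  ⊔preds=[0,3]  new=[-2,3]  old=⊥  +wl: 1
  step 4. node 3  ⊔preds=[-2,3]  new=[1,2]  old=⊥  +wl: 
  step 5. node 4  ⊔preds=[-2,3]  new=[-2,3]  old=⊥  +wl: 2
  step 6. node 0  ⊔preds=[-2,3]  new=[-3,3]  old=[-2,3]  +wl: 4
  step 7. node 1  ⊔preds=[-3,3]  new=[-1,3]  old=[0,3]  +wl: 0,3
  step 8. node 2  ⊔preds=[-2,3]  new=[-3,3]  old=[-2,3]  +wl: 1
  step 9. node 4  ⊔preds=[-3,3]  new=[-3,3]  old=[-2,3]  +wl: 2
  step 10. node 0  ⊔preds=[-3,3]  new=[-3,3]  stable
  step 11. node 3  ⊔preds=[-3,3]  new=[1,2]  stable
  step 12. node 1  ⊔preds=[-3,3]  new=[-1,3]  stable
  step 13. node 2  ⊔preds=[-3,3]  new=[-3,3]  stable

Least fixpoint reached:
  node 0: [-3,3]
  node 1: [-1,3]
  node 2: [-3,3]
  node 3: [1,2]
  node 4: [-3,3]

13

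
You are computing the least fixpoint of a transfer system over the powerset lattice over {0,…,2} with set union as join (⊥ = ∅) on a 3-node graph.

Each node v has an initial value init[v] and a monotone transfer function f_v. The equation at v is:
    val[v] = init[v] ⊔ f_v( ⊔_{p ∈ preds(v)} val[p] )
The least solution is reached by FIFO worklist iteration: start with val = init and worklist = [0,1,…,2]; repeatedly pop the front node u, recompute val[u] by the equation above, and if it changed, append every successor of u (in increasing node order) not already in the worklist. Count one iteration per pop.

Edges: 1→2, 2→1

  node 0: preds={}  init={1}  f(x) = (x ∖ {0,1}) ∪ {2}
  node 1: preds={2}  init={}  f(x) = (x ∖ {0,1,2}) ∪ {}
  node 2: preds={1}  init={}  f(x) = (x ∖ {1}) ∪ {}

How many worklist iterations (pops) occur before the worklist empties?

Worklist (3 pops):
  #1 pop 0: in={} → {1,2} (was {1}); enqueue []
  #2 pop 1: in={} → {} (no change)
  #3 pop 2: in={} → {} (no change)

Fixpoint:
  val[0] = {1,2}
  val[1] = {}
  val[2] = {}

3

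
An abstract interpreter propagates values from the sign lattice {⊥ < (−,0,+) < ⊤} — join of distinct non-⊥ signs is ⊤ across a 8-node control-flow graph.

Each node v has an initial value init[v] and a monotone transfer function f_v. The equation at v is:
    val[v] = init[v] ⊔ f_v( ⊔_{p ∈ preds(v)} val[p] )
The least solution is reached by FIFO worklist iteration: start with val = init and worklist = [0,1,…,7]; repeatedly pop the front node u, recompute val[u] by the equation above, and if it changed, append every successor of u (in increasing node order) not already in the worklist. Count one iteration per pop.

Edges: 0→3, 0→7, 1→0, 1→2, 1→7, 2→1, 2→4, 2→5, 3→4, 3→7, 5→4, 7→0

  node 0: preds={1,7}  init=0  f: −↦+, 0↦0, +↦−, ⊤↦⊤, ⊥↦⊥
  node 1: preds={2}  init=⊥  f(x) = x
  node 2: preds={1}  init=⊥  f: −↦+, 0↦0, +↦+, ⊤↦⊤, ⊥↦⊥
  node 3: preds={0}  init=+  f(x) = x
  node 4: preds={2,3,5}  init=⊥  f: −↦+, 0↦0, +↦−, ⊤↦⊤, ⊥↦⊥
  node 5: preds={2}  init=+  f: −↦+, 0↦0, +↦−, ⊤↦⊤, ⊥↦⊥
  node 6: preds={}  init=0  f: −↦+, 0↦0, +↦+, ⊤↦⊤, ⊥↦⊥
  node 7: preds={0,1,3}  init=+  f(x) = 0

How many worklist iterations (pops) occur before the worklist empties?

Iteration log — 9 steps:
  step 1. node 0  ⊔preds=+  new=⊤  old=0  +wl: 
  step 2. node 1  ⊔preds=⊥  new=⊥  stable
  step 3. node 2  ⊔preds=⊥  new=⊥  stable
  step 4. node 3  ⊔preds=⊤  new=⊤  old=+  +wl: 
  step 5. node 4  ⊔preds=⊤  new=⊤  old=⊥  +wl: 
  step 6. node 5  ⊔preds=⊥  new=+  stable
  step 7. node 6  ⊔preds=⊥  new=0  stable
  step 8. node 7  ⊔preds=⊤  new=⊤  old=+  +wl: 0
  step 9. node 0  ⊔preds=⊤  new=⊤  stable

Least fixpoint reached:
  node 0: ⊤
  node 1: ⊥
  node 2: ⊥
  node 3: ⊤
  node 4: ⊤
  node 5: +
  node 6: 0
  node 7: ⊤

9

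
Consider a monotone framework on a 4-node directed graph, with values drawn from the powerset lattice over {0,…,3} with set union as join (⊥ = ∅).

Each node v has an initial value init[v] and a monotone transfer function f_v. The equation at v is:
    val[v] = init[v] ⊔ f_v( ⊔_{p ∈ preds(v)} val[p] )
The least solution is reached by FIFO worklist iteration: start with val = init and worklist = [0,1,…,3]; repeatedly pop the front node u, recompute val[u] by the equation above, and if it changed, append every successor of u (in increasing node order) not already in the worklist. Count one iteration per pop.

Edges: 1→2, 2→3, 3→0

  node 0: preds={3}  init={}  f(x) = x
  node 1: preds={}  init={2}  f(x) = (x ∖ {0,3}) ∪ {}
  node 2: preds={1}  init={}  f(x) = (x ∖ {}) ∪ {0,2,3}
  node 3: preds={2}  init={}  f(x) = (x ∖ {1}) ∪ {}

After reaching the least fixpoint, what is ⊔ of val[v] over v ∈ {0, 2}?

Worklist (5 pops):
  #1 pop 0: in={} → {} (no change)
  #2 pop 1: in={} → {2} (no change)
  #3 pop 2: in={2} → {0,2,3} (was {}); enqueue []
  #4 pop 3: in={0,2,3} → {0,2,3} (was {}); enqueue [0]
  #5 pop 0: in={0,2,3} → {0,2,3} (was {}); enqueue []

Fixpoint:
  val[0] = {0,2,3}
  val[1] = {2}
  val[2] = {0,2,3}
  val[3] = {0,2,3}

{0,2,3}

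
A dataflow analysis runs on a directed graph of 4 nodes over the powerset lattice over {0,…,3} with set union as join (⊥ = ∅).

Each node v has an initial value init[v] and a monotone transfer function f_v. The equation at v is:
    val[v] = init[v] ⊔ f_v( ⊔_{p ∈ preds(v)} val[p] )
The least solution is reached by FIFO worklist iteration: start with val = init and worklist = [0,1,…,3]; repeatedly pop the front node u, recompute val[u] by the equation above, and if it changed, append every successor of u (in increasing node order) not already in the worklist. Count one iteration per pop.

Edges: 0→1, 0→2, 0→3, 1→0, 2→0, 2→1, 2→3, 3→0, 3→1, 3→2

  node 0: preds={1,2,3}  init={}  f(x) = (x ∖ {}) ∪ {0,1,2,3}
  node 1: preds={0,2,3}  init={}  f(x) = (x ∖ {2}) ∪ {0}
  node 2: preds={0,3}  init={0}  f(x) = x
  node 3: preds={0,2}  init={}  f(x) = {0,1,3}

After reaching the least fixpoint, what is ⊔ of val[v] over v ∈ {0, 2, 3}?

{0,1,2,3}

Trace (7 dequeues):
  [1] u=0 | in {0} | out {0,1,2,3} | prev {} | push {}
  [2] u=1 | in {0,1,2,3} | out {0,1,3} | prev {} | push {0}
  [3] u=2 | in {0,1,2,3} | out {0,1,2,3} | prev {0} | push {1}
  [4] u=3 | in {0,1,2,3} | out {0,1,3} | prev {} | push {2}
  [5] u=0 | in {0,1,2,3} | out {0,1,2,3} | ==
  [6] u=1 | in {0,1,2,3} | out {0,1,3} | ==
  [7] u=2 | in {0,1,2,3} | out {0,1,2,3} | ==

Converged values:
  [0] {0,1,2,3}
  [1] {0,1,3}
  [2] {0,1,2,3}
  [3] {0,1,3}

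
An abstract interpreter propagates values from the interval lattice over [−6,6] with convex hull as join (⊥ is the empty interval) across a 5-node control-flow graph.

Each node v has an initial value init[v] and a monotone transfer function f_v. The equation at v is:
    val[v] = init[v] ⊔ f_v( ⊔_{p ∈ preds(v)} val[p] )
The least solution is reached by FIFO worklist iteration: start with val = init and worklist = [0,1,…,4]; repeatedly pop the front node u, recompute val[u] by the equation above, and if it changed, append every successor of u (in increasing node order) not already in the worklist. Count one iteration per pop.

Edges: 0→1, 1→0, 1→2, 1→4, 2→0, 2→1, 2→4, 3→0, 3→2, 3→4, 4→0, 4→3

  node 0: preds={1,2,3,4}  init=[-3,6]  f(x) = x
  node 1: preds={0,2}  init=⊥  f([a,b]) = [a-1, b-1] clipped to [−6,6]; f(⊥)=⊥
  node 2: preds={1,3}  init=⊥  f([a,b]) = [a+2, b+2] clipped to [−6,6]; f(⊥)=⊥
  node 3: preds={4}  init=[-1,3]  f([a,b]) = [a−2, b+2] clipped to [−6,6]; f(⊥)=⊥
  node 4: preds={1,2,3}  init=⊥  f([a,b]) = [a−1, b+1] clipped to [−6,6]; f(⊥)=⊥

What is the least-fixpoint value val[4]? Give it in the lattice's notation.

[-6,6]

Trace (14 dequeues):
  [1] u=0 | in [-1,3] | out [-3,6] | ==
  [2] u=1 | in [-3,6] | out [-4,5] | prev ⊥ | push {0}
  [3] u=2 | in [-4,5] | out [-2,6] | prev ⊥ | push {1}
  [4] u=3 | in ⊥ | out [-1,3] | ==
  [5] u=4 | in [-4,6] | out [-5,6] | prev ⊥ | push {3}
  [6] u=0 | in [-5,6] | out [-5,6] | prev [-3,6] | push {}
  [7] u=1 | in [-5,6] | out [-6,5] | prev [-4,5] | push {0,2,4}
  [8] u=3 | in [-5,6] | out [-6,6] | prev [-1,3] | push {}
  [9] u=0 | in [-6,6] | out [-6,6] | prev [-5,6] | push {1}
  [10] u=2 | in [-6,6] | out [-4,6] | prev [-2,6] | push {0}
  [11] u=4 | in [-6,6] | out [-6,6] | prev [-5,6] | push {3}
  [12] u=1 | in [-6,6] | out [-6,5] | ==
  [13] u=0 | in [-6,6] | out [-6,6] | ==
  [14] u=3 | in [-6,6] | out [-6,6] | ==

Converged values:
  [0] [-6,6]
  [1] [-6,5]
  [2] [-4,6]
  [3] [-6,6]
  [4] [-6,6]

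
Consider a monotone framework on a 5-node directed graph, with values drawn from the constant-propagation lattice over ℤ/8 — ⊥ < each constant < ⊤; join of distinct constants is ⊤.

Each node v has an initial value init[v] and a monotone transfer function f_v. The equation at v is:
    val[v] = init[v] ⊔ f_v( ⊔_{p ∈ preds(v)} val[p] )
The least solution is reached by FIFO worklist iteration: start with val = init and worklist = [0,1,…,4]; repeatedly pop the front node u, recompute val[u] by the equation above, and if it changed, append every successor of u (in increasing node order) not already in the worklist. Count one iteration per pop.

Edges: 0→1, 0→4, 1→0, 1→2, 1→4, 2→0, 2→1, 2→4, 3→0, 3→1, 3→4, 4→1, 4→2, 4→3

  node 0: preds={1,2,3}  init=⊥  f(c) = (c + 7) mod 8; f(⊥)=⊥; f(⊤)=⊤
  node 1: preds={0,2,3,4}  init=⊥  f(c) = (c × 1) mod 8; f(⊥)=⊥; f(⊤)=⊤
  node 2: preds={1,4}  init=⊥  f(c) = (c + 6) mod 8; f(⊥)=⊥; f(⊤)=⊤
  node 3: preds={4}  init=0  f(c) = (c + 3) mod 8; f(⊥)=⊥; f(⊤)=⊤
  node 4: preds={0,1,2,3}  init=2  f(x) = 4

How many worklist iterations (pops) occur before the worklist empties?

Trace (10 dequeues):
  [1] u=0 | in 0 | out 7 | prev ⊥ | push {}
  [2] u=1 | in ⊤ | out ⊤ | prev ⊥ | push {0}
  [3] u=2 | in ⊤ | out ⊤ | prev ⊥ | push {1}
  [4] u=3 | in 2 | out ⊤ | prev 0 | push {}
  [5] u=4 | in ⊤ | out ⊤ | prev 2 | push {2,3}
  [6] u=0 | in ⊤ | out ⊤ | prev 7 | push {4}
  [7] u=1 | in ⊤ | out ⊤ | ==
  [8] u=2 | in ⊤ | out ⊤ | ==
  [9] u=3 | in ⊤ | out ⊤ | ==
  [10] u=4 | in ⊤ | out ⊤ | ==

Converged values:
  [0] ⊤
  [1] ⊤
  [2] ⊤
  [3] ⊤
  [4] ⊤

10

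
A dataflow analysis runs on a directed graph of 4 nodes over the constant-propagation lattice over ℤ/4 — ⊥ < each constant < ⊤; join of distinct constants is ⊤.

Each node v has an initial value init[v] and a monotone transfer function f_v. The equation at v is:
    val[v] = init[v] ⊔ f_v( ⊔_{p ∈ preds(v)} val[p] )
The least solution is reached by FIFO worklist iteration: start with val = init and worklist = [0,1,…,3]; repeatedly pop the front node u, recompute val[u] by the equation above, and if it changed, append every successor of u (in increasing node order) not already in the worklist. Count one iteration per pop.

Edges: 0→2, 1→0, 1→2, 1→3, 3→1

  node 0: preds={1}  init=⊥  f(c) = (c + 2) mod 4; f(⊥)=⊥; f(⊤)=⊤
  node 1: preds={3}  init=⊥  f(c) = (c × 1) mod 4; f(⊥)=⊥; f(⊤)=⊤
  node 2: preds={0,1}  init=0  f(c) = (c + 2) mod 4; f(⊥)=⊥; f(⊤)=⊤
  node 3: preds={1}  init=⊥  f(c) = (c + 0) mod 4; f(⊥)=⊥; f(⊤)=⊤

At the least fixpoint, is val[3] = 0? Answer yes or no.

no

Trace (4 dequeues):
  [1] u=0 | in ⊥ | out ⊥ | ==
  [2] u=1 | in ⊥ | out ⊥ | ==
  [3] u=2 | in ⊥ | out 0 | ==
  [4] u=3 | in ⊥ | out ⊥ | ==

Converged values:
  [0] ⊥
  [1] ⊥
  [2] 0
  [3] ⊥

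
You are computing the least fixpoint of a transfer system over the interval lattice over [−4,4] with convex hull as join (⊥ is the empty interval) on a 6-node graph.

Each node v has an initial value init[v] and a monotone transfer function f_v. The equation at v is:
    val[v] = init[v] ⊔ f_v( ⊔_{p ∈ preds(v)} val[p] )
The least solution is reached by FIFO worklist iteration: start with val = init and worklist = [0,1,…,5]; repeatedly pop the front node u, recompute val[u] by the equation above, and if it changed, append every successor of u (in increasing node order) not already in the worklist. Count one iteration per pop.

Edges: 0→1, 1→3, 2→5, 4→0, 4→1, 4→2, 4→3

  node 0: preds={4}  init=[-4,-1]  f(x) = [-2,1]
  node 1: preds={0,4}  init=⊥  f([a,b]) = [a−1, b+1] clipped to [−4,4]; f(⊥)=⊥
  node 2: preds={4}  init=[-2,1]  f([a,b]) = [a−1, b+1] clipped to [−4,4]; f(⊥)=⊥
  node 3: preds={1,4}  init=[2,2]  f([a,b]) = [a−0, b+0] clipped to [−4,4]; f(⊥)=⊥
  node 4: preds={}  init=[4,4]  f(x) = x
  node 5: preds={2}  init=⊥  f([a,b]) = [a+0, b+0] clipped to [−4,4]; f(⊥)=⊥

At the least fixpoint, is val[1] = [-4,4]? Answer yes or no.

yes

Iteration log — 6 steps:
  step 1. node 0  ⊔preds=[4,4]  new=[-4,1]  old=[-4,-1]  +wl: 
  step 2. node 1  ⊔preds=[-4,4]  new=[-4,4]  old=⊥  +wl: 
  step 3. node 2  ⊔preds=[4,4]  new=[-2,4]  old=[-2,1]  +wl: 
  step 4. node 3  ⊔preds=[-4,4]  new=[-4,4]  old=[2,2]  +wl: 
  step 5. node 4  ⊔preds=⊥  new=[4,4]  stable
  step 6. node 5  ⊔preds=[-2,4]  new=[-2,4]  old=⊥  +wl: 

Least fixpoint reached:
  node 0: [-4,1]
  node 1: [-4,4]
  node 2: [-2,4]
  node 3: [-4,4]
  node 4: [4,4]
  node 5: [-2,4]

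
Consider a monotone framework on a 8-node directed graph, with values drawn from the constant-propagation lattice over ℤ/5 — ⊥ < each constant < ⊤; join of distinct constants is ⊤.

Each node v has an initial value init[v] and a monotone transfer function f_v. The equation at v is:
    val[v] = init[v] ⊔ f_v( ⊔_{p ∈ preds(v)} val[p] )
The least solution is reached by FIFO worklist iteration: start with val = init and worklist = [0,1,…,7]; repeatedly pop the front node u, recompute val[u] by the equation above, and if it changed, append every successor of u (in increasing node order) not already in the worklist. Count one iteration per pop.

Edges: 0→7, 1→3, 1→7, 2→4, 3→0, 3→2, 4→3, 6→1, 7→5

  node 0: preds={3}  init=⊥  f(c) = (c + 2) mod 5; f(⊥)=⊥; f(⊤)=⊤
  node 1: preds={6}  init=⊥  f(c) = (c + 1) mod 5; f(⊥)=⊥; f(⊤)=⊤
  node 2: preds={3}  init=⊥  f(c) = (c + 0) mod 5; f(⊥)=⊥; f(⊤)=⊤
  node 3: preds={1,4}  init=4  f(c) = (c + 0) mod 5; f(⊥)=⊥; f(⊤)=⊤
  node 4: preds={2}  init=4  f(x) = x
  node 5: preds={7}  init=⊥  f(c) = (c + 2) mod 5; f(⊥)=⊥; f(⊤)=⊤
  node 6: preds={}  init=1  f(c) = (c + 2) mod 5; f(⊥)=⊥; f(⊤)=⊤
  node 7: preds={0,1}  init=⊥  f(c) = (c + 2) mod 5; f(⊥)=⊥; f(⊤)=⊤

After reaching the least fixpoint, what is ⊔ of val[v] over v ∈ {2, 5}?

Trace (14 dequeues):
  [1] u=0 | in 4 | out 1 | prev ⊥ | push {}
  [2] u=1 | in 1 | out 2 | prev ⊥ | push {}
  [3] u=2 | in 4 | out 4 | prev ⊥ | push {}
  [4] u=3 | in ⊤ | out ⊤ | prev 4 | push {0,2}
  [5] u=4 | in 4 | out 4 | ==
  [6] u=5 | in ⊥ | out ⊥ | ==
  [7] u=6 | in ⊥ | out 1 | ==
  [8] u=7 | in ⊤ | out ⊤ | prev ⊥ | push {5}
  [9] u=0 | in ⊤ | out ⊤ | prev 1 | push {7}
  [10] u=2 | in ⊤ | out ⊤ | prev 4 | push {4}
  [11] u=5 | in ⊤ | out ⊤ | prev ⊥ | push {}
  [12] u=7 | in ⊤ | out ⊤ | ==
  [13] u=4 | in ⊤ | out ⊤ | prev 4 | push {3}
  [14] u=3 | in ⊤ | out ⊤ | ==

Converged values:
  [0] ⊤
  [1] 2
  [2] ⊤
  [3] ⊤
  [4] ⊤
  [5] ⊤
  [6] 1
  [7] ⊤

⊤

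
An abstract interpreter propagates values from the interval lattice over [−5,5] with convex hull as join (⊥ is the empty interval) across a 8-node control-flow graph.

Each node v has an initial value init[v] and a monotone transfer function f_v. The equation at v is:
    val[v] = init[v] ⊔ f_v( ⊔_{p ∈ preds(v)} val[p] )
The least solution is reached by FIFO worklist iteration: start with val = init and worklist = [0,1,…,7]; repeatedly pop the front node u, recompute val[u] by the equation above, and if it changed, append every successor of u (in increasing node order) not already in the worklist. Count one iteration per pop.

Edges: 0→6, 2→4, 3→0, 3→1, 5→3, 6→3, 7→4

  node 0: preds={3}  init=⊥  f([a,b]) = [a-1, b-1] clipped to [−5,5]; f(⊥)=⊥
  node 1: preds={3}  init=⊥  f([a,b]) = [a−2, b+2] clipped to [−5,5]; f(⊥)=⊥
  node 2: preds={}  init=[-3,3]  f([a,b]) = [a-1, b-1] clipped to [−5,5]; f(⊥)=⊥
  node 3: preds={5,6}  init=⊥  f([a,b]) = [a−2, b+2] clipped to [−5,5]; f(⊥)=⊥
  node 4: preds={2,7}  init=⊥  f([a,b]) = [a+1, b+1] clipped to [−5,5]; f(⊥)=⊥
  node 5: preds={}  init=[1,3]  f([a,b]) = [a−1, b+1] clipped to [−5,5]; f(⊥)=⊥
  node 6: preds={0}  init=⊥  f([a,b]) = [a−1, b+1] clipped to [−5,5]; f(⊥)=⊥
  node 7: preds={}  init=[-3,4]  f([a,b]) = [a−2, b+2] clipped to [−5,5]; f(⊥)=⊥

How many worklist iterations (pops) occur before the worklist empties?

16

Worklist (16 pops):
  #1 pop 0: in=⊥ → ⊥ (no change)
  #2 pop 1: in=⊥ → ⊥ (no change)
  #3 pop 2: in=⊥ → [-3,3] (no change)
  #4 pop 3: in=[1,3] → [-1,5] (was ⊥); enqueue [0,1]
  #5 pop 4: in=[-3,4] → [-2,5] (was ⊥); enqueue []
  #6 pop 5: in=⊥ → [1,3] (no change)
  #7 pop 6: in=⊥ → ⊥ (no change)
  #8 pop 7: in=⊥ → [-3,4] (no change)
  #9 pop 0: in=[-1,5] → [-2,4] (was ⊥); enqueue [6]
  #10 pop 1: in=[-1,5] → [-3,5] (was ⊥); enqueue []
  #11 pop 6: in=[-2,4] → [-3,5] (was ⊥); enqueue [3]
  #12 pop 3: in=[-3,5] → [-5,5] (was [-1,5]); enqueue [0,1]
  #13 pop 0: in=[-5,5] → [-5,4] (was [-2,4]); enqueue [6]
  #14 pop 1: in=[-5,5] → [-5,5] (was [-3,5]); enqueue []
  #15 pop 6: in=[-5,4] → [-5,5] (was [-3,5]); enqueue [3]
  #16 pop 3: in=[-5,5] → [-5,5] (no change)

Fixpoint:
  val[0] = [-5,4]
  val[1] = [-5,5]
  val[2] = [-3,3]
  val[3] = [-5,5]
  val[4] = [-2,5]
  val[5] = [1,3]
  val[6] = [-5,5]
  val[7] = [-3,4]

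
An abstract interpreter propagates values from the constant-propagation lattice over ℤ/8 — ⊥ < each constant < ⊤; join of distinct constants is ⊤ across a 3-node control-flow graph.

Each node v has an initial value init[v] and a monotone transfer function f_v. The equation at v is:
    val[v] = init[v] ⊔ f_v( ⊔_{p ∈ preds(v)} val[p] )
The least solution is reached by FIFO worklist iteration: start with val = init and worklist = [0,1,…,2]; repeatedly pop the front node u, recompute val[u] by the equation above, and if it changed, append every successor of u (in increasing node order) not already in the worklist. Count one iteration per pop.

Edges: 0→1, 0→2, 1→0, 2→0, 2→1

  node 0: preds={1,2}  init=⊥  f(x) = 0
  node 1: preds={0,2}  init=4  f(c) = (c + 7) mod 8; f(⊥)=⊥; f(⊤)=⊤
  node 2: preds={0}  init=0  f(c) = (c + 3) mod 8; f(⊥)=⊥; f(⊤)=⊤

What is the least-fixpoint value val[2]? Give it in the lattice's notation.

⊤

Iteration log — 5 steps:
  step 1. node 0  ⊔preds=⊤  new=0  old=⊥  +wl: 
  step 2. node 1  ⊔preds=0  new=⊤  old=4  +wl: 0
  step 3. node 2  ⊔preds=0  new=⊤  old=0  +wl: 1
  step 4. node 0  ⊔preds=⊤  new=0  stable
  step 5. node 1  ⊔preds=⊤  new=⊤  stable

Least fixpoint reached:
  node 0: 0
  node 1: ⊤
  node 2: ⊤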